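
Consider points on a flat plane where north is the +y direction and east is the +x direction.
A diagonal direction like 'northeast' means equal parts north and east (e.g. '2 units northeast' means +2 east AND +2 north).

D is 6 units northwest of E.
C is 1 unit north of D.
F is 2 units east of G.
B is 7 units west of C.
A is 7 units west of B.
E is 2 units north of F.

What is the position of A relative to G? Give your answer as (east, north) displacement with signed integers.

Place G at the origin (east=0, north=0).
  F is 2 units east of G: delta (east=+2, north=+0); F at (east=2, north=0).
  E is 2 units north of F: delta (east=+0, north=+2); E at (east=2, north=2).
  D is 6 units northwest of E: delta (east=-6, north=+6); D at (east=-4, north=8).
  C is 1 unit north of D: delta (east=+0, north=+1); C at (east=-4, north=9).
  B is 7 units west of C: delta (east=-7, north=+0); B at (east=-11, north=9).
  A is 7 units west of B: delta (east=-7, north=+0); A at (east=-18, north=9).
Therefore A relative to G: (east=-18, north=9).

Answer: A is at (east=-18, north=9) relative to G.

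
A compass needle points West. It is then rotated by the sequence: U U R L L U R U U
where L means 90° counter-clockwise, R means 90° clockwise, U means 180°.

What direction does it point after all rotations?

Answer: Final heading: East

Derivation:
Start: West
  U (U-turn (180°)) -> East
  U (U-turn (180°)) -> West
  R (right (90° clockwise)) -> North
  L (left (90° counter-clockwise)) -> West
  L (left (90° counter-clockwise)) -> South
  U (U-turn (180°)) -> North
  R (right (90° clockwise)) -> East
  U (U-turn (180°)) -> West
  U (U-turn (180°)) -> East
Final: East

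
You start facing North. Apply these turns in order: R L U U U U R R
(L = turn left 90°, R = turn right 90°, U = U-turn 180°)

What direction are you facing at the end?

Answer: Final heading: South

Derivation:
Start: North
  R (right (90° clockwise)) -> East
  L (left (90° counter-clockwise)) -> North
  U (U-turn (180°)) -> South
  U (U-turn (180°)) -> North
  U (U-turn (180°)) -> South
  U (U-turn (180°)) -> North
  R (right (90° clockwise)) -> East
  R (right (90° clockwise)) -> South
Final: South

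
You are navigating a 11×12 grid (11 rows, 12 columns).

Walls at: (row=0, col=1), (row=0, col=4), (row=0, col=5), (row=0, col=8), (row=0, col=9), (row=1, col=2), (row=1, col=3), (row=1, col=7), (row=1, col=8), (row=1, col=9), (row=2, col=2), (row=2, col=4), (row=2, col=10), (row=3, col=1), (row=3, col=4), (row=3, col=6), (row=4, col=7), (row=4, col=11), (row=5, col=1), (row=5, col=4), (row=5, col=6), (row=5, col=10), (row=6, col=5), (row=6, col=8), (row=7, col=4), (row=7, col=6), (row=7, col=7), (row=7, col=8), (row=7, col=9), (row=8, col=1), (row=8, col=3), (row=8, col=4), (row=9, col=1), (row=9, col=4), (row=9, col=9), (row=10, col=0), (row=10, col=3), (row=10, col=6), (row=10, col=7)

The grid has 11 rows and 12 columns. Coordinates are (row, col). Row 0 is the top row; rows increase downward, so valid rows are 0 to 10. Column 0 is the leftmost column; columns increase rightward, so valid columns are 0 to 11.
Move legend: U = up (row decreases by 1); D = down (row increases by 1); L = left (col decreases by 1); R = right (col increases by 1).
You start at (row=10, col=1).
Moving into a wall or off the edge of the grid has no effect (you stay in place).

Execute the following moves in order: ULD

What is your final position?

Answer: Final position: (row=10, col=1)

Derivation:
Start: (row=10, col=1)
  U (up): blocked, stay at (row=10, col=1)
  L (left): blocked, stay at (row=10, col=1)
  D (down): blocked, stay at (row=10, col=1)
Final: (row=10, col=1)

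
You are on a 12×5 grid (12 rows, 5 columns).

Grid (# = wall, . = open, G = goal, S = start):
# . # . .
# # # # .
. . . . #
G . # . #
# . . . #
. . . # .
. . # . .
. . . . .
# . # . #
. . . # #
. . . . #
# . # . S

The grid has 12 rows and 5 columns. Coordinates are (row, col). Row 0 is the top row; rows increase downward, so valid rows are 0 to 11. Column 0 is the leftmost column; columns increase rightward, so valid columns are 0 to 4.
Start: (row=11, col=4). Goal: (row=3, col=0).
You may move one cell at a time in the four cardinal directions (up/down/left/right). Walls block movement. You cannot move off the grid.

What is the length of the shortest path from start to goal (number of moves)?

Answer: Shortest path length: 12

Derivation:
BFS from (row=11, col=4) until reaching (row=3, col=0):
  Distance 0: (row=11, col=4)
  Distance 1: (row=11, col=3)
  Distance 2: (row=10, col=3)
  Distance 3: (row=10, col=2)
  Distance 4: (row=9, col=2), (row=10, col=1)
  Distance 5: (row=9, col=1), (row=10, col=0), (row=11, col=1)
  Distance 6: (row=8, col=1), (row=9, col=0)
  Distance 7: (row=7, col=1)
  Distance 8: (row=6, col=1), (row=7, col=0), (row=7, col=2)
  Distance 9: (row=5, col=1), (row=6, col=0), (row=7, col=3)
  Distance 10: (row=4, col=1), (row=5, col=0), (row=5, col=2), (row=6, col=3), (row=7, col=4), (row=8, col=3)
  Distance 11: (row=3, col=1), (row=4, col=2), (row=6, col=4)
  Distance 12: (row=2, col=1), (row=3, col=0), (row=4, col=3), (row=5, col=4)  <- goal reached here
One shortest path (12 moves): (row=11, col=4) -> (row=11, col=3) -> (row=10, col=3) -> (row=10, col=2) -> (row=10, col=1) -> (row=9, col=1) -> (row=8, col=1) -> (row=7, col=1) -> (row=6, col=1) -> (row=5, col=1) -> (row=4, col=1) -> (row=3, col=1) -> (row=3, col=0)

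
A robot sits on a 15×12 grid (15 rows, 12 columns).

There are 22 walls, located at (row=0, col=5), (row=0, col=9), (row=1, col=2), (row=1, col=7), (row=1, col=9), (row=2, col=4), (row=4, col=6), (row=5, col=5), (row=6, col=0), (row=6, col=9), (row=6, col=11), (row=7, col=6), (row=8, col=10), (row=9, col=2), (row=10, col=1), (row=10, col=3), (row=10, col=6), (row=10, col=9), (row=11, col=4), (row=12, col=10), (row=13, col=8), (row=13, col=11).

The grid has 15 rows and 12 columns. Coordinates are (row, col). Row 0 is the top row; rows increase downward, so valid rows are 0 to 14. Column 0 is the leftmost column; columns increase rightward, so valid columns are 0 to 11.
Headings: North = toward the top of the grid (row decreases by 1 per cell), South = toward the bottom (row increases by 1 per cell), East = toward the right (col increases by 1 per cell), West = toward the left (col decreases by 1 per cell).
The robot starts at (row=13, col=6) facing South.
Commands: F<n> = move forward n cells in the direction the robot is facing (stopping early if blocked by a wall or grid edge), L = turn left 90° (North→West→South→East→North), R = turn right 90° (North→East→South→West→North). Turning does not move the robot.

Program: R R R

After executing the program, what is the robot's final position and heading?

Answer: Final position: (row=13, col=6), facing East

Derivation:
Start: (row=13, col=6), facing South
  R: turn right, now facing West
  R: turn right, now facing North
  R: turn right, now facing East
Final: (row=13, col=6), facing East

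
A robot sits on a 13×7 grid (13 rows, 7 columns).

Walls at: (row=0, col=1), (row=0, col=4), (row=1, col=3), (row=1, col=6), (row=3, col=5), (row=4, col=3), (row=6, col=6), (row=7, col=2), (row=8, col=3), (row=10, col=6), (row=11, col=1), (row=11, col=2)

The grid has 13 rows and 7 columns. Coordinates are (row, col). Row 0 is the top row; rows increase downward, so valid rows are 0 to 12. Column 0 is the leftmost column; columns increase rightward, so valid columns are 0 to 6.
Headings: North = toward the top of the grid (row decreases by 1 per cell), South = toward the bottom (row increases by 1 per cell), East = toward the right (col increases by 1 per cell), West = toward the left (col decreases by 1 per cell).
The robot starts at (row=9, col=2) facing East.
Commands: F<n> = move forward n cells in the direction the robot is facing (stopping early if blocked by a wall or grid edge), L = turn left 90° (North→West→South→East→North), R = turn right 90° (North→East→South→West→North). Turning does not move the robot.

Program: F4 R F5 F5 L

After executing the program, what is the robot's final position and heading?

Start: (row=9, col=2), facing East
  F4: move forward 4, now at (row=9, col=6)
  R: turn right, now facing South
  F5: move forward 0/5 (blocked), now at (row=9, col=6)
  F5: move forward 0/5 (blocked), now at (row=9, col=6)
  L: turn left, now facing East
Final: (row=9, col=6), facing East

Answer: Final position: (row=9, col=6), facing East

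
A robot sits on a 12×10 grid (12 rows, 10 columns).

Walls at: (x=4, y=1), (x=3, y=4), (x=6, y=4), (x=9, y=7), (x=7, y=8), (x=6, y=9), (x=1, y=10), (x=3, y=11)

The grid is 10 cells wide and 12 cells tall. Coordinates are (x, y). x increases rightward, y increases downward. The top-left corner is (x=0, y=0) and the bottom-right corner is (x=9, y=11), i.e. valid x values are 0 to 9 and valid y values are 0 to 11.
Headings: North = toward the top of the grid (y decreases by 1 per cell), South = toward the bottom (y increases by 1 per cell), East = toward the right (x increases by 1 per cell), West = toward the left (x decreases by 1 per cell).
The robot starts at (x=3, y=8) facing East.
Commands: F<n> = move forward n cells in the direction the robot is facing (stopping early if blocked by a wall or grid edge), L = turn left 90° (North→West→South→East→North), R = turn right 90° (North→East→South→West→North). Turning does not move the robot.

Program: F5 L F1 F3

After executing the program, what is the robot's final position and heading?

Answer: Final position: (x=6, y=5), facing North

Derivation:
Start: (x=3, y=8), facing East
  F5: move forward 3/5 (blocked), now at (x=6, y=8)
  L: turn left, now facing North
  F1: move forward 1, now at (x=6, y=7)
  F3: move forward 2/3 (blocked), now at (x=6, y=5)
Final: (x=6, y=5), facing North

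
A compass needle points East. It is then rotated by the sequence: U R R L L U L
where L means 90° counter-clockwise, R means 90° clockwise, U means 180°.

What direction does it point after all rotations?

Start: East
  U (U-turn (180°)) -> West
  R (right (90° clockwise)) -> North
  R (right (90° clockwise)) -> East
  L (left (90° counter-clockwise)) -> North
  L (left (90° counter-clockwise)) -> West
  U (U-turn (180°)) -> East
  L (left (90° counter-clockwise)) -> North
Final: North

Answer: Final heading: North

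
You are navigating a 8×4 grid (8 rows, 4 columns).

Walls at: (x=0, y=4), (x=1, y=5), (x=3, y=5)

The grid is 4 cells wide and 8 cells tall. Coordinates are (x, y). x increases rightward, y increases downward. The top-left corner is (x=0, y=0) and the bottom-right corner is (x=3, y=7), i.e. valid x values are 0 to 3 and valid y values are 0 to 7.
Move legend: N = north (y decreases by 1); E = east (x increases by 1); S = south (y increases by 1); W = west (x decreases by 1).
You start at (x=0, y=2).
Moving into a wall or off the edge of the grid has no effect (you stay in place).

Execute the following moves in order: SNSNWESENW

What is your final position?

Answer: Final position: (x=1, y=2)

Derivation:
Start: (x=0, y=2)
  S (south): (x=0, y=2) -> (x=0, y=3)
  N (north): (x=0, y=3) -> (x=0, y=2)
  S (south): (x=0, y=2) -> (x=0, y=3)
  N (north): (x=0, y=3) -> (x=0, y=2)
  W (west): blocked, stay at (x=0, y=2)
  E (east): (x=0, y=2) -> (x=1, y=2)
  S (south): (x=1, y=2) -> (x=1, y=3)
  E (east): (x=1, y=3) -> (x=2, y=3)
  N (north): (x=2, y=3) -> (x=2, y=2)
  W (west): (x=2, y=2) -> (x=1, y=2)
Final: (x=1, y=2)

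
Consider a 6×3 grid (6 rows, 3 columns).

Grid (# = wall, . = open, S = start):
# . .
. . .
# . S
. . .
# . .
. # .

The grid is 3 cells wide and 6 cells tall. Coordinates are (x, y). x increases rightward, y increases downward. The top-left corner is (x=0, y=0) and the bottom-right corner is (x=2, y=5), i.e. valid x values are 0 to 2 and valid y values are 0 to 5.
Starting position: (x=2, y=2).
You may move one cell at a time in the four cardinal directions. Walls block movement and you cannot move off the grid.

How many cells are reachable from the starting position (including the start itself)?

Answer: Reachable cells: 13

Derivation:
BFS flood-fill from (x=2, y=2):
  Distance 0: (x=2, y=2)
  Distance 1: (x=2, y=1), (x=1, y=2), (x=2, y=3)
  Distance 2: (x=2, y=0), (x=1, y=1), (x=1, y=3), (x=2, y=4)
  Distance 3: (x=1, y=0), (x=0, y=1), (x=0, y=3), (x=1, y=4), (x=2, y=5)
Total reachable: 13 (grid has 14 open cells total)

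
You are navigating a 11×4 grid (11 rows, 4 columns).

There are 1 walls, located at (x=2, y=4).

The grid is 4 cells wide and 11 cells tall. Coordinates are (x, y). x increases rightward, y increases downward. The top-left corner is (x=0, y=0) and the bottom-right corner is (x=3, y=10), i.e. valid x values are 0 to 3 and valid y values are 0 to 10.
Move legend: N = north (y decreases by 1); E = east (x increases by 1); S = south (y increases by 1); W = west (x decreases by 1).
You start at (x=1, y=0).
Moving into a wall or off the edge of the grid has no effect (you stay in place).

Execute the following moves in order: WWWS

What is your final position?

Answer: Final position: (x=0, y=1)

Derivation:
Start: (x=1, y=0)
  W (west): (x=1, y=0) -> (x=0, y=0)
  W (west): blocked, stay at (x=0, y=0)
  W (west): blocked, stay at (x=0, y=0)
  S (south): (x=0, y=0) -> (x=0, y=1)
Final: (x=0, y=1)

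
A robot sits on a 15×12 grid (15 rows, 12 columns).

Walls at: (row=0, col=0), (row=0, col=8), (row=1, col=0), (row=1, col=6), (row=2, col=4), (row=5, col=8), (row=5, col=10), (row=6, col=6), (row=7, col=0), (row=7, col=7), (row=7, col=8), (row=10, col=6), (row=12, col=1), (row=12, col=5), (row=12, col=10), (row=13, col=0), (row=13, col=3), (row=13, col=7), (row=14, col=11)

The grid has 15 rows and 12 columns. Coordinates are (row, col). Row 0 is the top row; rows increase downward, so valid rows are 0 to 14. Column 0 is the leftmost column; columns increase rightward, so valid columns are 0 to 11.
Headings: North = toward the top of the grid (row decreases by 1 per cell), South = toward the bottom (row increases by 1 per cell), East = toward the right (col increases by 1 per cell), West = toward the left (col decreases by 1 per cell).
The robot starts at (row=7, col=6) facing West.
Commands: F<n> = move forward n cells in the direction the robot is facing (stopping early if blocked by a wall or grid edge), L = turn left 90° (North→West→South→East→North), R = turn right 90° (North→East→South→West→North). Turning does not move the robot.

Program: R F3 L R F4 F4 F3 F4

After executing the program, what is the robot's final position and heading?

Start: (row=7, col=6), facing West
  R: turn right, now facing North
  F3: move forward 0/3 (blocked), now at (row=7, col=6)
  L: turn left, now facing West
  R: turn right, now facing North
  F4: move forward 0/4 (blocked), now at (row=7, col=6)
  F4: move forward 0/4 (blocked), now at (row=7, col=6)
  F3: move forward 0/3 (blocked), now at (row=7, col=6)
  F4: move forward 0/4 (blocked), now at (row=7, col=6)
Final: (row=7, col=6), facing North

Answer: Final position: (row=7, col=6), facing North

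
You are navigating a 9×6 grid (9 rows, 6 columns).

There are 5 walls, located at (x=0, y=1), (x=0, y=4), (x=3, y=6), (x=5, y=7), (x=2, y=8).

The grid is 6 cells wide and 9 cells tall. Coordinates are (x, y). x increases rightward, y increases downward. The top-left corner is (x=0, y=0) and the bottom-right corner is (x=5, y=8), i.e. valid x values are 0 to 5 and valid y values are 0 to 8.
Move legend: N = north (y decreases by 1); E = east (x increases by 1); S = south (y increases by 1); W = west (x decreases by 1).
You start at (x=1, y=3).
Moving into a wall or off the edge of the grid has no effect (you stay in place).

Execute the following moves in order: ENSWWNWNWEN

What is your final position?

Answer: Final position: (x=1, y=1)

Derivation:
Start: (x=1, y=3)
  E (east): (x=1, y=3) -> (x=2, y=3)
  N (north): (x=2, y=3) -> (x=2, y=2)
  S (south): (x=2, y=2) -> (x=2, y=3)
  W (west): (x=2, y=3) -> (x=1, y=3)
  W (west): (x=1, y=3) -> (x=0, y=3)
  N (north): (x=0, y=3) -> (x=0, y=2)
  W (west): blocked, stay at (x=0, y=2)
  N (north): blocked, stay at (x=0, y=2)
  W (west): blocked, stay at (x=0, y=2)
  E (east): (x=0, y=2) -> (x=1, y=2)
  N (north): (x=1, y=2) -> (x=1, y=1)
Final: (x=1, y=1)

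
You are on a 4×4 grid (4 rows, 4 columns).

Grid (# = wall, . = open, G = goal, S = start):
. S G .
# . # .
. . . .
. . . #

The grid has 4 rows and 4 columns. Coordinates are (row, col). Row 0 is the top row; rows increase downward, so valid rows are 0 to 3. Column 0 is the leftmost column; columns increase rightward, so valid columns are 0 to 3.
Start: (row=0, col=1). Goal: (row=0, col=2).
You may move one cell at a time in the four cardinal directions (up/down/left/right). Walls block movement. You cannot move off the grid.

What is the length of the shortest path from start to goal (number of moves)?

BFS from (row=0, col=1) until reaching (row=0, col=2):
  Distance 0: (row=0, col=1)
  Distance 1: (row=0, col=0), (row=0, col=2), (row=1, col=1)  <- goal reached here
One shortest path (1 moves): (row=0, col=1) -> (row=0, col=2)

Answer: Shortest path length: 1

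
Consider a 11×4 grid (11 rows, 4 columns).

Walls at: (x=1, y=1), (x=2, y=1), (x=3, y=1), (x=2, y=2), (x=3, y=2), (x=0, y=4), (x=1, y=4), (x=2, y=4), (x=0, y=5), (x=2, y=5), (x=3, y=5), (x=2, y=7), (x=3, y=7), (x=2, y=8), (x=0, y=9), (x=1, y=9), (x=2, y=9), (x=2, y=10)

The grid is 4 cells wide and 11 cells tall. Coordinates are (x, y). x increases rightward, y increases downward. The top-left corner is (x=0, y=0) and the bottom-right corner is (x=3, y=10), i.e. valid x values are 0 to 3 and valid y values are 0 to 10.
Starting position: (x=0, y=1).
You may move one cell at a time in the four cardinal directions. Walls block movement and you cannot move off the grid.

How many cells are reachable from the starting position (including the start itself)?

Answer: Reachable cells: 12

Derivation:
BFS flood-fill from (x=0, y=1):
  Distance 0: (x=0, y=1)
  Distance 1: (x=0, y=0), (x=0, y=2)
  Distance 2: (x=1, y=0), (x=1, y=2), (x=0, y=3)
  Distance 3: (x=2, y=0), (x=1, y=3)
  Distance 4: (x=3, y=0), (x=2, y=3)
  Distance 5: (x=3, y=3)
  Distance 6: (x=3, y=4)
Total reachable: 12 (grid has 26 open cells total)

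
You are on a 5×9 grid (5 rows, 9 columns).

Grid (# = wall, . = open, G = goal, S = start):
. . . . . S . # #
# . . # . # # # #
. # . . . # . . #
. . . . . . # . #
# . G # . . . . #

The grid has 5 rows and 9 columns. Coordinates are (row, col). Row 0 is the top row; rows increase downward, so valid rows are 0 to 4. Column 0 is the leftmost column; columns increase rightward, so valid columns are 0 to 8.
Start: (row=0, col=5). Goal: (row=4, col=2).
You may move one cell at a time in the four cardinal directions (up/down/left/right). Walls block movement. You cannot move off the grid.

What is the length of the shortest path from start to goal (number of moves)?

Answer: Shortest path length: 7

Derivation:
BFS from (row=0, col=5) until reaching (row=4, col=2):
  Distance 0: (row=0, col=5)
  Distance 1: (row=0, col=4), (row=0, col=6)
  Distance 2: (row=0, col=3), (row=1, col=4)
  Distance 3: (row=0, col=2), (row=2, col=4)
  Distance 4: (row=0, col=1), (row=1, col=2), (row=2, col=3), (row=3, col=4)
  Distance 5: (row=0, col=0), (row=1, col=1), (row=2, col=2), (row=3, col=3), (row=3, col=5), (row=4, col=4)
  Distance 6: (row=3, col=2), (row=4, col=5)
  Distance 7: (row=3, col=1), (row=4, col=2), (row=4, col=6)  <- goal reached here
One shortest path (7 moves): (row=0, col=5) -> (row=0, col=4) -> (row=0, col=3) -> (row=0, col=2) -> (row=1, col=2) -> (row=2, col=2) -> (row=3, col=2) -> (row=4, col=2)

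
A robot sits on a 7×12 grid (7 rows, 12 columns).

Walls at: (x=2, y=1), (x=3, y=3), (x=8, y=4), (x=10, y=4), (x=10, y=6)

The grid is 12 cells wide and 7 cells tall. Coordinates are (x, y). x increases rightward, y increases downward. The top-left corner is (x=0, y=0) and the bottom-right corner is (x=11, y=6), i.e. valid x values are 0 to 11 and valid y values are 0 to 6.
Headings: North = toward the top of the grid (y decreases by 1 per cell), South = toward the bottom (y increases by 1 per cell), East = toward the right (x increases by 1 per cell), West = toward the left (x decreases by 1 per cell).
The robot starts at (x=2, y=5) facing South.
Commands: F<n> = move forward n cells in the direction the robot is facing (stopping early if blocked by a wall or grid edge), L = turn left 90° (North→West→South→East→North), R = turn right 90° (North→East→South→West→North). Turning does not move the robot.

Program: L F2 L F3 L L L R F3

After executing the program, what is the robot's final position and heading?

Start: (x=2, y=5), facing South
  L: turn left, now facing East
  F2: move forward 2, now at (x=4, y=5)
  L: turn left, now facing North
  F3: move forward 3, now at (x=4, y=2)
  L: turn left, now facing West
  L: turn left, now facing South
  L: turn left, now facing East
  R: turn right, now facing South
  F3: move forward 3, now at (x=4, y=5)
Final: (x=4, y=5), facing South

Answer: Final position: (x=4, y=5), facing South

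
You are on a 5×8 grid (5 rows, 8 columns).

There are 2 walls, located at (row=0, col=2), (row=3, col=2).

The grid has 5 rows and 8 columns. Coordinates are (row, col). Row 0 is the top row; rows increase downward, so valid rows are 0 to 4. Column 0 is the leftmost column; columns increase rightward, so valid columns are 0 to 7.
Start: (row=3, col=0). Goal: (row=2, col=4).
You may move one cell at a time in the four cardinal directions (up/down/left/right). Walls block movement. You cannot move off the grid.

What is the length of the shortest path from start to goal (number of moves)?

Answer: Shortest path length: 5

Derivation:
BFS from (row=3, col=0) until reaching (row=2, col=4):
  Distance 0: (row=3, col=0)
  Distance 1: (row=2, col=0), (row=3, col=1), (row=4, col=0)
  Distance 2: (row=1, col=0), (row=2, col=1), (row=4, col=1)
  Distance 3: (row=0, col=0), (row=1, col=1), (row=2, col=2), (row=4, col=2)
  Distance 4: (row=0, col=1), (row=1, col=2), (row=2, col=3), (row=4, col=3)
  Distance 5: (row=1, col=3), (row=2, col=4), (row=3, col=3), (row=4, col=4)  <- goal reached here
One shortest path (5 moves): (row=3, col=0) -> (row=3, col=1) -> (row=2, col=1) -> (row=2, col=2) -> (row=2, col=3) -> (row=2, col=4)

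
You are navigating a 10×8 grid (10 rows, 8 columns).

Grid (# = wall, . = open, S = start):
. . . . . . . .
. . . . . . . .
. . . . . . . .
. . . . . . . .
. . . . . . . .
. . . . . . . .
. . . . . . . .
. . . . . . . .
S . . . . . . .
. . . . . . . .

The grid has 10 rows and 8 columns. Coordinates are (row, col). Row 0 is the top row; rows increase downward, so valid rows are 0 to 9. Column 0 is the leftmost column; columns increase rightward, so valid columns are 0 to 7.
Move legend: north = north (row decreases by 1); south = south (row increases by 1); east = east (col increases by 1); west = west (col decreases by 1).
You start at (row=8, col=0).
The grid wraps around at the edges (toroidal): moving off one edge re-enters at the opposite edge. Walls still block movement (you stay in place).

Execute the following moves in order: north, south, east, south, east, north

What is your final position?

Answer: Final position: (row=8, col=2)

Derivation:
Start: (row=8, col=0)
  north (north): (row=8, col=0) -> (row=7, col=0)
  south (south): (row=7, col=0) -> (row=8, col=0)
  east (east): (row=8, col=0) -> (row=8, col=1)
  south (south): (row=8, col=1) -> (row=9, col=1)
  east (east): (row=9, col=1) -> (row=9, col=2)
  north (north): (row=9, col=2) -> (row=8, col=2)
Final: (row=8, col=2)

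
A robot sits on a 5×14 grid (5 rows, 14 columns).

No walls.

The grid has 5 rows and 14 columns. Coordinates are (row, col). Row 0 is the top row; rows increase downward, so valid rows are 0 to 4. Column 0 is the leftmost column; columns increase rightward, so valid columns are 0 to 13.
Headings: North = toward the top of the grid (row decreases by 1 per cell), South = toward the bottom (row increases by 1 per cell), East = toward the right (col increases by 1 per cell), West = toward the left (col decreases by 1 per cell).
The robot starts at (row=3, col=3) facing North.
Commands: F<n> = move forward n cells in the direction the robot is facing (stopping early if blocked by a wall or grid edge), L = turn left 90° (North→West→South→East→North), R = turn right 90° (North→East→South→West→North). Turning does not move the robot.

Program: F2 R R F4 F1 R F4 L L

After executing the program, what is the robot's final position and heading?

Answer: Final position: (row=4, col=0), facing East

Derivation:
Start: (row=3, col=3), facing North
  F2: move forward 2, now at (row=1, col=3)
  R: turn right, now facing East
  R: turn right, now facing South
  F4: move forward 3/4 (blocked), now at (row=4, col=3)
  F1: move forward 0/1 (blocked), now at (row=4, col=3)
  R: turn right, now facing West
  F4: move forward 3/4 (blocked), now at (row=4, col=0)
  L: turn left, now facing South
  L: turn left, now facing East
Final: (row=4, col=0), facing East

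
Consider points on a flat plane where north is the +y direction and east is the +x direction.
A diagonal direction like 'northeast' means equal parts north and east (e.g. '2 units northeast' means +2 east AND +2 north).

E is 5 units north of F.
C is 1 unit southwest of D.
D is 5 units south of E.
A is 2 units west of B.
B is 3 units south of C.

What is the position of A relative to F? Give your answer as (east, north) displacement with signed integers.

Place F at the origin (east=0, north=0).
  E is 5 units north of F: delta (east=+0, north=+5); E at (east=0, north=5).
  D is 5 units south of E: delta (east=+0, north=-5); D at (east=0, north=0).
  C is 1 unit southwest of D: delta (east=-1, north=-1); C at (east=-1, north=-1).
  B is 3 units south of C: delta (east=+0, north=-3); B at (east=-1, north=-4).
  A is 2 units west of B: delta (east=-2, north=+0); A at (east=-3, north=-4).
Therefore A relative to F: (east=-3, north=-4).

Answer: A is at (east=-3, north=-4) relative to F.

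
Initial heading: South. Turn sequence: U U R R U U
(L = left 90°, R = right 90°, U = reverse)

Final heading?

Answer: Final heading: North

Derivation:
Start: South
  U (U-turn (180°)) -> North
  U (U-turn (180°)) -> South
  R (right (90° clockwise)) -> West
  R (right (90° clockwise)) -> North
  U (U-turn (180°)) -> South
  U (U-turn (180°)) -> North
Final: North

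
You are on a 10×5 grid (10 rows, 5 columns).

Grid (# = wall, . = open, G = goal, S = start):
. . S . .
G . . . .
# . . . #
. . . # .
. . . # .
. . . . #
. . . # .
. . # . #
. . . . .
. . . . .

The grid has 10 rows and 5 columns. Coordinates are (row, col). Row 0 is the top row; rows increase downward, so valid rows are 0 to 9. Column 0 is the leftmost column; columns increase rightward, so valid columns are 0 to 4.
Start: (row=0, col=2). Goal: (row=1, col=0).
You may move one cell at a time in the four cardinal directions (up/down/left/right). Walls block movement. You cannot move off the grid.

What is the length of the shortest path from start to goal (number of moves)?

Answer: Shortest path length: 3

Derivation:
BFS from (row=0, col=2) until reaching (row=1, col=0):
  Distance 0: (row=0, col=2)
  Distance 1: (row=0, col=1), (row=0, col=3), (row=1, col=2)
  Distance 2: (row=0, col=0), (row=0, col=4), (row=1, col=1), (row=1, col=3), (row=2, col=2)
  Distance 3: (row=1, col=0), (row=1, col=4), (row=2, col=1), (row=2, col=3), (row=3, col=2)  <- goal reached here
One shortest path (3 moves): (row=0, col=2) -> (row=0, col=1) -> (row=0, col=0) -> (row=1, col=0)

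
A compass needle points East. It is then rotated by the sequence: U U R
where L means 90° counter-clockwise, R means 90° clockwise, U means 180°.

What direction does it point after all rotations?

Answer: Final heading: South

Derivation:
Start: East
  U (U-turn (180°)) -> West
  U (U-turn (180°)) -> East
  R (right (90° clockwise)) -> South
Final: South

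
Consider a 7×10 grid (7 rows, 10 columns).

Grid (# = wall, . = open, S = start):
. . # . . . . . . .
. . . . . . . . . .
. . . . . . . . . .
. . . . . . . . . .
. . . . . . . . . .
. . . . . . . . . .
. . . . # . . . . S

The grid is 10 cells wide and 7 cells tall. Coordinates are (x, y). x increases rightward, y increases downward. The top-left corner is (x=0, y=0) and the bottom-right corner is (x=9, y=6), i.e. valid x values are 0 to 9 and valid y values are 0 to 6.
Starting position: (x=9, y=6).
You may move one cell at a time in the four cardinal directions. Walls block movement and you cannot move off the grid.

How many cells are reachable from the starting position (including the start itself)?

Answer: Reachable cells: 68

Derivation:
BFS flood-fill from (x=9, y=6):
  Distance 0: (x=9, y=6)
  Distance 1: (x=9, y=5), (x=8, y=6)
  Distance 2: (x=9, y=4), (x=8, y=5), (x=7, y=6)
  Distance 3: (x=9, y=3), (x=8, y=4), (x=7, y=5), (x=6, y=6)
  Distance 4: (x=9, y=2), (x=8, y=3), (x=7, y=4), (x=6, y=5), (x=5, y=6)
  Distance 5: (x=9, y=1), (x=8, y=2), (x=7, y=3), (x=6, y=4), (x=5, y=5)
  Distance 6: (x=9, y=0), (x=8, y=1), (x=7, y=2), (x=6, y=3), (x=5, y=4), (x=4, y=5)
  Distance 7: (x=8, y=0), (x=7, y=1), (x=6, y=2), (x=5, y=3), (x=4, y=4), (x=3, y=5)
  Distance 8: (x=7, y=0), (x=6, y=1), (x=5, y=2), (x=4, y=3), (x=3, y=4), (x=2, y=5), (x=3, y=6)
  Distance 9: (x=6, y=0), (x=5, y=1), (x=4, y=2), (x=3, y=3), (x=2, y=4), (x=1, y=5), (x=2, y=6)
  Distance 10: (x=5, y=0), (x=4, y=1), (x=3, y=2), (x=2, y=3), (x=1, y=4), (x=0, y=5), (x=1, y=6)
  Distance 11: (x=4, y=0), (x=3, y=1), (x=2, y=2), (x=1, y=3), (x=0, y=4), (x=0, y=6)
  Distance 12: (x=3, y=0), (x=2, y=1), (x=1, y=2), (x=0, y=3)
  Distance 13: (x=1, y=1), (x=0, y=2)
  Distance 14: (x=1, y=0), (x=0, y=1)
  Distance 15: (x=0, y=0)
Total reachable: 68 (grid has 68 open cells total)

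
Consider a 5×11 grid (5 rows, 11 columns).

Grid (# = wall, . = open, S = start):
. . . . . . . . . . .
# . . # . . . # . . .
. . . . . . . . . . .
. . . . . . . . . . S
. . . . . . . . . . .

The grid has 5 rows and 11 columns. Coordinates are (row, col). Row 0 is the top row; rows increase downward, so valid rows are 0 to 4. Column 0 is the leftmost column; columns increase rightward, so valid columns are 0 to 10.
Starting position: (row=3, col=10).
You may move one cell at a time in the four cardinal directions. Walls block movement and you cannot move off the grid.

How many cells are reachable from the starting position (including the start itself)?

Answer: Reachable cells: 52

Derivation:
BFS flood-fill from (row=3, col=10):
  Distance 0: (row=3, col=10)
  Distance 1: (row=2, col=10), (row=3, col=9), (row=4, col=10)
  Distance 2: (row=1, col=10), (row=2, col=9), (row=3, col=8), (row=4, col=9)
  Distance 3: (row=0, col=10), (row=1, col=9), (row=2, col=8), (row=3, col=7), (row=4, col=8)
  Distance 4: (row=0, col=9), (row=1, col=8), (row=2, col=7), (row=3, col=6), (row=4, col=7)
  Distance 5: (row=0, col=8), (row=2, col=6), (row=3, col=5), (row=4, col=6)
  Distance 6: (row=0, col=7), (row=1, col=6), (row=2, col=5), (row=3, col=4), (row=4, col=5)
  Distance 7: (row=0, col=6), (row=1, col=5), (row=2, col=4), (row=3, col=3), (row=4, col=4)
  Distance 8: (row=0, col=5), (row=1, col=4), (row=2, col=3), (row=3, col=2), (row=4, col=3)
  Distance 9: (row=0, col=4), (row=2, col=2), (row=3, col=1), (row=4, col=2)
  Distance 10: (row=0, col=3), (row=1, col=2), (row=2, col=1), (row=3, col=0), (row=4, col=1)
  Distance 11: (row=0, col=2), (row=1, col=1), (row=2, col=0), (row=4, col=0)
  Distance 12: (row=0, col=1)
  Distance 13: (row=0, col=0)
Total reachable: 52 (grid has 52 open cells total)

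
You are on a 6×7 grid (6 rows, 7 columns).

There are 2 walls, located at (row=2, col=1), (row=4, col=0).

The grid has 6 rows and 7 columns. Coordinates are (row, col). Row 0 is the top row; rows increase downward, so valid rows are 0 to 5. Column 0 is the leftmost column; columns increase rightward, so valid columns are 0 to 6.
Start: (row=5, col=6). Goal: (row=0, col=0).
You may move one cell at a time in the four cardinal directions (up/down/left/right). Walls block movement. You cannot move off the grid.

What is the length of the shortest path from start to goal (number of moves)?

Answer: Shortest path length: 11

Derivation:
BFS from (row=5, col=6) until reaching (row=0, col=0):
  Distance 0: (row=5, col=6)
  Distance 1: (row=4, col=6), (row=5, col=5)
  Distance 2: (row=3, col=6), (row=4, col=5), (row=5, col=4)
  Distance 3: (row=2, col=6), (row=3, col=5), (row=4, col=4), (row=5, col=3)
  Distance 4: (row=1, col=6), (row=2, col=5), (row=3, col=4), (row=4, col=3), (row=5, col=2)
  Distance 5: (row=0, col=6), (row=1, col=5), (row=2, col=4), (row=3, col=3), (row=4, col=2), (row=5, col=1)
  Distance 6: (row=0, col=5), (row=1, col=4), (row=2, col=3), (row=3, col=2), (row=4, col=1), (row=5, col=0)
  Distance 7: (row=0, col=4), (row=1, col=3), (row=2, col=2), (row=3, col=1)
  Distance 8: (row=0, col=3), (row=1, col=2), (row=3, col=0)
  Distance 9: (row=0, col=2), (row=1, col=1), (row=2, col=0)
  Distance 10: (row=0, col=1), (row=1, col=0)
  Distance 11: (row=0, col=0)  <- goal reached here
One shortest path (11 moves): (row=5, col=6) -> (row=5, col=5) -> (row=5, col=4) -> (row=5, col=3) -> (row=5, col=2) -> (row=5, col=1) -> (row=4, col=1) -> (row=3, col=1) -> (row=3, col=0) -> (row=2, col=0) -> (row=1, col=0) -> (row=0, col=0)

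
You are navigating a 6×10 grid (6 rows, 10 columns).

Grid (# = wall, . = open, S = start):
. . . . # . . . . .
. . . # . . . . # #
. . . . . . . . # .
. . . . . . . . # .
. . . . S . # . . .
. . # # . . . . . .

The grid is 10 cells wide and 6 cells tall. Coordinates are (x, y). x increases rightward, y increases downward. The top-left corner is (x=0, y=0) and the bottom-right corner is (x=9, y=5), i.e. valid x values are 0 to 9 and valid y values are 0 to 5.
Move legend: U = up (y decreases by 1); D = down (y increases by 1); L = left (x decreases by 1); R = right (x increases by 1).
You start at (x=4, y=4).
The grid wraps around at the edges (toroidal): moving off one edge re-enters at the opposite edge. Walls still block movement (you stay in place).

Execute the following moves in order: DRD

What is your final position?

Answer: Final position: (x=5, y=0)

Derivation:
Start: (x=4, y=4)
  D (down): (x=4, y=4) -> (x=4, y=5)
  R (right): (x=4, y=5) -> (x=5, y=5)
  D (down): (x=5, y=5) -> (x=5, y=0)
Final: (x=5, y=0)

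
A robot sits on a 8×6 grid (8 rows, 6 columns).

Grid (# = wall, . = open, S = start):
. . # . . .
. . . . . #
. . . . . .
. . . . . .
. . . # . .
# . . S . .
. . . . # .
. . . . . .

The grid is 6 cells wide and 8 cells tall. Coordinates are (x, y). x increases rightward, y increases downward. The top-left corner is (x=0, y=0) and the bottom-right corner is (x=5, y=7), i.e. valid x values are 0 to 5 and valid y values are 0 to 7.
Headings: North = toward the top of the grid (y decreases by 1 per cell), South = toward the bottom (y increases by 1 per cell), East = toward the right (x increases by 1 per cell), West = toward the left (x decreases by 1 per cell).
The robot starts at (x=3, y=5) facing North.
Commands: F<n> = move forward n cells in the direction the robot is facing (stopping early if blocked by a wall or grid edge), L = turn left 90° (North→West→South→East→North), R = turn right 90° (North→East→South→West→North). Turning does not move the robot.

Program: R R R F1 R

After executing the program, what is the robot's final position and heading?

Start: (x=3, y=5), facing North
  R: turn right, now facing East
  R: turn right, now facing South
  R: turn right, now facing West
  F1: move forward 1, now at (x=2, y=5)
  R: turn right, now facing North
Final: (x=2, y=5), facing North

Answer: Final position: (x=2, y=5), facing North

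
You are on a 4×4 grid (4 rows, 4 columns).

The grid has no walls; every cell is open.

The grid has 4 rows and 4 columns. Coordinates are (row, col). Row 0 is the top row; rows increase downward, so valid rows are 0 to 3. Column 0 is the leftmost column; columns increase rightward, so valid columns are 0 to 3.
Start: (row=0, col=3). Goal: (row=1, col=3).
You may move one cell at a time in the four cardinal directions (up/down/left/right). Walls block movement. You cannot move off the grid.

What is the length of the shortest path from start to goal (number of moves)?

Answer: Shortest path length: 1

Derivation:
BFS from (row=0, col=3) until reaching (row=1, col=3):
  Distance 0: (row=0, col=3)
  Distance 1: (row=0, col=2), (row=1, col=3)  <- goal reached here
One shortest path (1 moves): (row=0, col=3) -> (row=1, col=3)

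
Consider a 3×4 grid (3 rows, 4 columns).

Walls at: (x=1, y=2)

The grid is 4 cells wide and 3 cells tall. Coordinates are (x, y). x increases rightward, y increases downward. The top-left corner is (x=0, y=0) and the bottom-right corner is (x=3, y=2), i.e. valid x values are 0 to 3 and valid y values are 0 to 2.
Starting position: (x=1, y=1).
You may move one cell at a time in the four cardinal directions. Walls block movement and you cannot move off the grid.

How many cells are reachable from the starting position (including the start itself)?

Answer: Reachable cells: 11

Derivation:
BFS flood-fill from (x=1, y=1):
  Distance 0: (x=1, y=1)
  Distance 1: (x=1, y=0), (x=0, y=1), (x=2, y=1)
  Distance 2: (x=0, y=0), (x=2, y=0), (x=3, y=1), (x=0, y=2), (x=2, y=2)
  Distance 3: (x=3, y=0), (x=3, y=2)
Total reachable: 11 (grid has 11 open cells total)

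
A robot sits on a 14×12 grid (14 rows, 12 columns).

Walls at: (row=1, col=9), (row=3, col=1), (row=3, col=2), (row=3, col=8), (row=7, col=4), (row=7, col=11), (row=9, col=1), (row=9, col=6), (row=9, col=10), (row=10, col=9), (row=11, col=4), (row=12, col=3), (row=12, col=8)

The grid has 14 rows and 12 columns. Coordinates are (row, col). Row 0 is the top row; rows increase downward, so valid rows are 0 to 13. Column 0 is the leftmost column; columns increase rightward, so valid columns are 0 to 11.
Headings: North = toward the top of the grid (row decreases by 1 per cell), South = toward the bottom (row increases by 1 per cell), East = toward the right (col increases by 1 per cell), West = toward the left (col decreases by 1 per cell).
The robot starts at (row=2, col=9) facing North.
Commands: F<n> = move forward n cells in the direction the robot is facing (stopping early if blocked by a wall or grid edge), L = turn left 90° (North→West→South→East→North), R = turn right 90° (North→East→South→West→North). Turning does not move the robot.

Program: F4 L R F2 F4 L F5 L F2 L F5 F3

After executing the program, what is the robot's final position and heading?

Answer: Final position: (row=4, col=11), facing East

Derivation:
Start: (row=2, col=9), facing North
  F4: move forward 0/4 (blocked), now at (row=2, col=9)
  L: turn left, now facing West
  R: turn right, now facing North
  F2: move forward 0/2 (blocked), now at (row=2, col=9)
  F4: move forward 0/4 (blocked), now at (row=2, col=9)
  L: turn left, now facing West
  F5: move forward 5, now at (row=2, col=4)
  L: turn left, now facing South
  F2: move forward 2, now at (row=4, col=4)
  L: turn left, now facing East
  F5: move forward 5, now at (row=4, col=9)
  F3: move forward 2/3 (blocked), now at (row=4, col=11)
Final: (row=4, col=11), facing East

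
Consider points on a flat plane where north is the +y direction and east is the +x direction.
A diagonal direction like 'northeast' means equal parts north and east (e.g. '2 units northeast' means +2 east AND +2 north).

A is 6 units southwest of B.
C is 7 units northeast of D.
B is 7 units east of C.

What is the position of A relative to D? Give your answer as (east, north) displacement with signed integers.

Place D at the origin (east=0, north=0).
  C is 7 units northeast of D: delta (east=+7, north=+7); C at (east=7, north=7).
  B is 7 units east of C: delta (east=+7, north=+0); B at (east=14, north=7).
  A is 6 units southwest of B: delta (east=-6, north=-6); A at (east=8, north=1).
Therefore A relative to D: (east=8, north=1).

Answer: A is at (east=8, north=1) relative to D.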